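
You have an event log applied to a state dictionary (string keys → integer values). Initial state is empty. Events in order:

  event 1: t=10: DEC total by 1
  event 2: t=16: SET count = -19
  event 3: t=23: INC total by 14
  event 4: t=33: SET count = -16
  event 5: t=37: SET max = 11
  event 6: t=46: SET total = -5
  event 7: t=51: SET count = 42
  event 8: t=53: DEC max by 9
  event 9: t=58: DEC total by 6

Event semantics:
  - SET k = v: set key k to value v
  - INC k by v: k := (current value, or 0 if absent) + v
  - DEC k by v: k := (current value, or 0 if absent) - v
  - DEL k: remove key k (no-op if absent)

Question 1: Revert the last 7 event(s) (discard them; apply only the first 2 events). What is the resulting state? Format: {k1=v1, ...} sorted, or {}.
Answer: {count=-19, total=-1}

Derivation:
Keep first 2 events (discard last 7):
  after event 1 (t=10: DEC total by 1): {total=-1}
  after event 2 (t=16: SET count = -19): {count=-19, total=-1}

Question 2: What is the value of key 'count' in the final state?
Answer: 42

Derivation:
Track key 'count' through all 9 events:
  event 1 (t=10: DEC total by 1): count unchanged
  event 2 (t=16: SET count = -19): count (absent) -> -19
  event 3 (t=23: INC total by 14): count unchanged
  event 4 (t=33: SET count = -16): count -19 -> -16
  event 5 (t=37: SET max = 11): count unchanged
  event 6 (t=46: SET total = -5): count unchanged
  event 7 (t=51: SET count = 42): count -16 -> 42
  event 8 (t=53: DEC max by 9): count unchanged
  event 9 (t=58: DEC total by 6): count unchanged
Final: count = 42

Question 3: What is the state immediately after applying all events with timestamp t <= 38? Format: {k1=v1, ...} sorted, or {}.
Apply events with t <= 38 (5 events):
  after event 1 (t=10: DEC total by 1): {total=-1}
  after event 2 (t=16: SET count = -19): {count=-19, total=-1}
  after event 3 (t=23: INC total by 14): {count=-19, total=13}
  after event 4 (t=33: SET count = -16): {count=-16, total=13}
  after event 5 (t=37: SET max = 11): {count=-16, max=11, total=13}

Answer: {count=-16, max=11, total=13}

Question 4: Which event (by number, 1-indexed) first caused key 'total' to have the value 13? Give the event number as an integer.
Answer: 3

Derivation:
Looking for first event where total becomes 13:
  event 1: total = -1
  event 2: total = -1
  event 3: total -1 -> 13  <-- first match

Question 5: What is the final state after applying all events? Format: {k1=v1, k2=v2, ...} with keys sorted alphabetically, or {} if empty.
  after event 1 (t=10: DEC total by 1): {total=-1}
  after event 2 (t=16: SET count = -19): {count=-19, total=-1}
  after event 3 (t=23: INC total by 14): {count=-19, total=13}
  after event 4 (t=33: SET count = -16): {count=-16, total=13}
  after event 5 (t=37: SET max = 11): {count=-16, max=11, total=13}
  after event 6 (t=46: SET total = -5): {count=-16, max=11, total=-5}
  after event 7 (t=51: SET count = 42): {count=42, max=11, total=-5}
  after event 8 (t=53: DEC max by 9): {count=42, max=2, total=-5}
  after event 9 (t=58: DEC total by 6): {count=42, max=2, total=-11}

Answer: {count=42, max=2, total=-11}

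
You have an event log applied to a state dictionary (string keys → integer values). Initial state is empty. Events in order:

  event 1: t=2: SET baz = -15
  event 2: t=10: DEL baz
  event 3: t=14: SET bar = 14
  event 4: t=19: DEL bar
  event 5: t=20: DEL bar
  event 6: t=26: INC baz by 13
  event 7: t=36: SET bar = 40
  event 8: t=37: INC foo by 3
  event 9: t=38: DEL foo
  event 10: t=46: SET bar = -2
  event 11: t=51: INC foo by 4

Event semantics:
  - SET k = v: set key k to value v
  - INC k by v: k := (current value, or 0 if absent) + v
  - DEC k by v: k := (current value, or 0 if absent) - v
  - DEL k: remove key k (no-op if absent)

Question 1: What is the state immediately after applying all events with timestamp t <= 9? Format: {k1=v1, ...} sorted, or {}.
Answer: {baz=-15}

Derivation:
Apply events with t <= 9 (1 events):
  after event 1 (t=2: SET baz = -15): {baz=-15}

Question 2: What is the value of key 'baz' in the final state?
Answer: 13

Derivation:
Track key 'baz' through all 11 events:
  event 1 (t=2: SET baz = -15): baz (absent) -> -15
  event 2 (t=10: DEL baz): baz -15 -> (absent)
  event 3 (t=14: SET bar = 14): baz unchanged
  event 4 (t=19: DEL bar): baz unchanged
  event 5 (t=20: DEL bar): baz unchanged
  event 6 (t=26: INC baz by 13): baz (absent) -> 13
  event 7 (t=36: SET bar = 40): baz unchanged
  event 8 (t=37: INC foo by 3): baz unchanged
  event 9 (t=38: DEL foo): baz unchanged
  event 10 (t=46: SET bar = -2): baz unchanged
  event 11 (t=51: INC foo by 4): baz unchanged
Final: baz = 13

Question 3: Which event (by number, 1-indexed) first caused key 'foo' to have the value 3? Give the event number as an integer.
Looking for first event where foo becomes 3:
  event 8: foo (absent) -> 3  <-- first match

Answer: 8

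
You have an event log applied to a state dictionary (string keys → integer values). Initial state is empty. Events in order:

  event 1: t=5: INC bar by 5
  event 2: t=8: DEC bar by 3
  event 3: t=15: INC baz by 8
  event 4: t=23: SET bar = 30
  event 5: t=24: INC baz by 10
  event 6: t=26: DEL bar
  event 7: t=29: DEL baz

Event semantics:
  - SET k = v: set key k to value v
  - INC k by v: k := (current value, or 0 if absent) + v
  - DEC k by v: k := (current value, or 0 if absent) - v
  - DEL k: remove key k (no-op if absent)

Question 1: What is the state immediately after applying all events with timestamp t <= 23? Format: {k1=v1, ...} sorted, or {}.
Apply events with t <= 23 (4 events):
  after event 1 (t=5: INC bar by 5): {bar=5}
  after event 2 (t=8: DEC bar by 3): {bar=2}
  after event 3 (t=15: INC baz by 8): {bar=2, baz=8}
  after event 4 (t=23: SET bar = 30): {bar=30, baz=8}

Answer: {bar=30, baz=8}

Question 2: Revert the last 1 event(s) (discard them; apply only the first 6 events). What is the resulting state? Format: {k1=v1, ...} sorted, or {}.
Answer: {baz=18}

Derivation:
Keep first 6 events (discard last 1):
  after event 1 (t=5: INC bar by 5): {bar=5}
  after event 2 (t=8: DEC bar by 3): {bar=2}
  after event 3 (t=15: INC baz by 8): {bar=2, baz=8}
  after event 4 (t=23: SET bar = 30): {bar=30, baz=8}
  after event 5 (t=24: INC baz by 10): {bar=30, baz=18}
  after event 6 (t=26: DEL bar): {baz=18}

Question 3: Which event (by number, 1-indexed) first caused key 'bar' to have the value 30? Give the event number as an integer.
Answer: 4

Derivation:
Looking for first event where bar becomes 30:
  event 1: bar = 5
  event 2: bar = 2
  event 3: bar = 2
  event 4: bar 2 -> 30  <-- first match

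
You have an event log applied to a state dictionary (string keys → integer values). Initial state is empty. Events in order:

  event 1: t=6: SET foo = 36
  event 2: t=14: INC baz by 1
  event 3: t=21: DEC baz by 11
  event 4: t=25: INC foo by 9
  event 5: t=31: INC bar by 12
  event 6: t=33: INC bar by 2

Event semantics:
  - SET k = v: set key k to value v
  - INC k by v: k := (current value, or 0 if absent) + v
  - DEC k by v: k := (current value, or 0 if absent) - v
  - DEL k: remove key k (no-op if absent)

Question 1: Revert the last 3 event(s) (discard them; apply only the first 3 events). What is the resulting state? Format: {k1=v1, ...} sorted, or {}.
Keep first 3 events (discard last 3):
  after event 1 (t=6: SET foo = 36): {foo=36}
  after event 2 (t=14: INC baz by 1): {baz=1, foo=36}
  after event 3 (t=21: DEC baz by 11): {baz=-10, foo=36}

Answer: {baz=-10, foo=36}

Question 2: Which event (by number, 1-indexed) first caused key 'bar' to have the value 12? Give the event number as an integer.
Answer: 5

Derivation:
Looking for first event where bar becomes 12:
  event 5: bar (absent) -> 12  <-- first match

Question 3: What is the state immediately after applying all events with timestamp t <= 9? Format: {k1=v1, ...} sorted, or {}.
Apply events with t <= 9 (1 events):
  after event 1 (t=6: SET foo = 36): {foo=36}

Answer: {foo=36}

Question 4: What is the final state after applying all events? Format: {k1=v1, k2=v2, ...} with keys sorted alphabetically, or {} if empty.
Answer: {bar=14, baz=-10, foo=45}

Derivation:
  after event 1 (t=6: SET foo = 36): {foo=36}
  after event 2 (t=14: INC baz by 1): {baz=1, foo=36}
  after event 3 (t=21: DEC baz by 11): {baz=-10, foo=36}
  after event 4 (t=25: INC foo by 9): {baz=-10, foo=45}
  after event 5 (t=31: INC bar by 12): {bar=12, baz=-10, foo=45}
  after event 6 (t=33: INC bar by 2): {bar=14, baz=-10, foo=45}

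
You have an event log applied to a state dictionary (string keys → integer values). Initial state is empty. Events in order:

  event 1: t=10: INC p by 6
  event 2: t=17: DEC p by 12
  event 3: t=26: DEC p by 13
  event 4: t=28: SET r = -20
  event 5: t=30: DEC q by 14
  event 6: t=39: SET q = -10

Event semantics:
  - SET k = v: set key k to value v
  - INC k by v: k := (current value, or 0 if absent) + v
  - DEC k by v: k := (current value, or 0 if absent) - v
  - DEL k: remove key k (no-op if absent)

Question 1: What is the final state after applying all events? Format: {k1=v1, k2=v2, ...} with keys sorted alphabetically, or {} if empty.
  after event 1 (t=10: INC p by 6): {p=6}
  after event 2 (t=17: DEC p by 12): {p=-6}
  after event 3 (t=26: DEC p by 13): {p=-19}
  after event 4 (t=28: SET r = -20): {p=-19, r=-20}
  after event 5 (t=30: DEC q by 14): {p=-19, q=-14, r=-20}
  after event 6 (t=39: SET q = -10): {p=-19, q=-10, r=-20}

Answer: {p=-19, q=-10, r=-20}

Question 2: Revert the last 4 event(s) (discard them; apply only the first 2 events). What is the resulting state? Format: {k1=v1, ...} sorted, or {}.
Answer: {p=-6}

Derivation:
Keep first 2 events (discard last 4):
  after event 1 (t=10: INC p by 6): {p=6}
  after event 2 (t=17: DEC p by 12): {p=-6}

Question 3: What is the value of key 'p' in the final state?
Track key 'p' through all 6 events:
  event 1 (t=10: INC p by 6): p (absent) -> 6
  event 2 (t=17: DEC p by 12): p 6 -> -6
  event 3 (t=26: DEC p by 13): p -6 -> -19
  event 4 (t=28: SET r = -20): p unchanged
  event 5 (t=30: DEC q by 14): p unchanged
  event 6 (t=39: SET q = -10): p unchanged
Final: p = -19

Answer: -19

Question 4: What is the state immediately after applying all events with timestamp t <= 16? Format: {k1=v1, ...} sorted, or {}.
Apply events with t <= 16 (1 events):
  after event 1 (t=10: INC p by 6): {p=6}

Answer: {p=6}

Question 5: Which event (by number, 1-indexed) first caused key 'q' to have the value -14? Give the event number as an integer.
Looking for first event where q becomes -14:
  event 5: q (absent) -> -14  <-- first match

Answer: 5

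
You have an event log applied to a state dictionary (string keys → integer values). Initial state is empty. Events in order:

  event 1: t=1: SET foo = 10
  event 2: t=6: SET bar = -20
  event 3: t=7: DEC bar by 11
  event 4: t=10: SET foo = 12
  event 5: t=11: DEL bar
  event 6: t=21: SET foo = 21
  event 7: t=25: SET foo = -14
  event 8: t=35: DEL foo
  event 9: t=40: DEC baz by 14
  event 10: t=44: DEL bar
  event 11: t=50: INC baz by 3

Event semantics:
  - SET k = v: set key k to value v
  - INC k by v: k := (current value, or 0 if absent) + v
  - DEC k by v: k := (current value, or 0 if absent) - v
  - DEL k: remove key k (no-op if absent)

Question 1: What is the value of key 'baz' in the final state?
Answer: -11

Derivation:
Track key 'baz' through all 11 events:
  event 1 (t=1: SET foo = 10): baz unchanged
  event 2 (t=6: SET bar = -20): baz unchanged
  event 3 (t=7: DEC bar by 11): baz unchanged
  event 4 (t=10: SET foo = 12): baz unchanged
  event 5 (t=11: DEL bar): baz unchanged
  event 6 (t=21: SET foo = 21): baz unchanged
  event 7 (t=25: SET foo = -14): baz unchanged
  event 8 (t=35: DEL foo): baz unchanged
  event 9 (t=40: DEC baz by 14): baz (absent) -> -14
  event 10 (t=44: DEL bar): baz unchanged
  event 11 (t=50: INC baz by 3): baz -14 -> -11
Final: baz = -11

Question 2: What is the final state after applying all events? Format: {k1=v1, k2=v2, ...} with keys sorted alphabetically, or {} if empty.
Answer: {baz=-11}

Derivation:
  after event 1 (t=1: SET foo = 10): {foo=10}
  after event 2 (t=6: SET bar = -20): {bar=-20, foo=10}
  after event 3 (t=7: DEC bar by 11): {bar=-31, foo=10}
  after event 4 (t=10: SET foo = 12): {bar=-31, foo=12}
  after event 5 (t=11: DEL bar): {foo=12}
  after event 6 (t=21: SET foo = 21): {foo=21}
  after event 7 (t=25: SET foo = -14): {foo=-14}
  after event 8 (t=35: DEL foo): {}
  after event 9 (t=40: DEC baz by 14): {baz=-14}
  after event 10 (t=44: DEL bar): {baz=-14}
  after event 11 (t=50: INC baz by 3): {baz=-11}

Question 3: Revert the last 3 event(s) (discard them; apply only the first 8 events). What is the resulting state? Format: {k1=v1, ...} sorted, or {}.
Answer: {}

Derivation:
Keep first 8 events (discard last 3):
  after event 1 (t=1: SET foo = 10): {foo=10}
  after event 2 (t=6: SET bar = -20): {bar=-20, foo=10}
  after event 3 (t=7: DEC bar by 11): {bar=-31, foo=10}
  after event 4 (t=10: SET foo = 12): {bar=-31, foo=12}
  after event 5 (t=11: DEL bar): {foo=12}
  after event 6 (t=21: SET foo = 21): {foo=21}
  after event 7 (t=25: SET foo = -14): {foo=-14}
  after event 8 (t=35: DEL foo): {}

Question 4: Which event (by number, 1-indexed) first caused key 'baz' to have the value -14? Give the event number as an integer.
Looking for first event where baz becomes -14:
  event 9: baz (absent) -> -14  <-- first match

Answer: 9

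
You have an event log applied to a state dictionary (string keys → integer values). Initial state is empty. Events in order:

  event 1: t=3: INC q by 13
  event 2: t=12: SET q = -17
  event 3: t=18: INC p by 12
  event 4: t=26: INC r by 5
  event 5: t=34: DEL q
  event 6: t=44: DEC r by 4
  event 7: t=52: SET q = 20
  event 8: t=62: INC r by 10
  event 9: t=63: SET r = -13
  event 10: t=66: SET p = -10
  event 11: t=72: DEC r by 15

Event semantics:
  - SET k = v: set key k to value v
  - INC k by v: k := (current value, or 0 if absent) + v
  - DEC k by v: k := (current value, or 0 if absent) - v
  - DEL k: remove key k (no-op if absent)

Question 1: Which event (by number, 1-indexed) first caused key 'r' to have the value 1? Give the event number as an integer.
Looking for first event where r becomes 1:
  event 4: r = 5
  event 5: r = 5
  event 6: r 5 -> 1  <-- first match

Answer: 6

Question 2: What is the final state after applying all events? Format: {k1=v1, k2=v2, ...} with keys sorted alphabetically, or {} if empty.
  after event 1 (t=3: INC q by 13): {q=13}
  after event 2 (t=12: SET q = -17): {q=-17}
  after event 3 (t=18: INC p by 12): {p=12, q=-17}
  after event 4 (t=26: INC r by 5): {p=12, q=-17, r=5}
  after event 5 (t=34: DEL q): {p=12, r=5}
  after event 6 (t=44: DEC r by 4): {p=12, r=1}
  after event 7 (t=52: SET q = 20): {p=12, q=20, r=1}
  after event 8 (t=62: INC r by 10): {p=12, q=20, r=11}
  after event 9 (t=63: SET r = -13): {p=12, q=20, r=-13}
  after event 10 (t=66: SET p = -10): {p=-10, q=20, r=-13}
  after event 11 (t=72: DEC r by 15): {p=-10, q=20, r=-28}

Answer: {p=-10, q=20, r=-28}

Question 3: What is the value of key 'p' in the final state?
Answer: -10

Derivation:
Track key 'p' through all 11 events:
  event 1 (t=3: INC q by 13): p unchanged
  event 2 (t=12: SET q = -17): p unchanged
  event 3 (t=18: INC p by 12): p (absent) -> 12
  event 4 (t=26: INC r by 5): p unchanged
  event 5 (t=34: DEL q): p unchanged
  event 6 (t=44: DEC r by 4): p unchanged
  event 7 (t=52: SET q = 20): p unchanged
  event 8 (t=62: INC r by 10): p unchanged
  event 9 (t=63: SET r = -13): p unchanged
  event 10 (t=66: SET p = -10): p 12 -> -10
  event 11 (t=72: DEC r by 15): p unchanged
Final: p = -10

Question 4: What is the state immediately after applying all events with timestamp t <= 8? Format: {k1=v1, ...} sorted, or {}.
Answer: {q=13}

Derivation:
Apply events with t <= 8 (1 events):
  after event 1 (t=3: INC q by 13): {q=13}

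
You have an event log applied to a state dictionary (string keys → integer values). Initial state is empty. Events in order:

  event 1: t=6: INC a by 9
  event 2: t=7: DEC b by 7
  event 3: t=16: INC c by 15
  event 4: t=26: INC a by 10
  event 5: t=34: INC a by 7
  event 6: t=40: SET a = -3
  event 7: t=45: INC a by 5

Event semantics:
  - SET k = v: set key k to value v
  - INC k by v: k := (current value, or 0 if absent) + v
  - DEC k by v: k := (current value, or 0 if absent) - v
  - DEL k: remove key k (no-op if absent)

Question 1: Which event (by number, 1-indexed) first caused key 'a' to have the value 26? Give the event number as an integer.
Looking for first event where a becomes 26:
  event 1: a = 9
  event 2: a = 9
  event 3: a = 9
  event 4: a = 19
  event 5: a 19 -> 26  <-- first match

Answer: 5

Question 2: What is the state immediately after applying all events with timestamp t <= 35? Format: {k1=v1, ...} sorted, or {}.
Answer: {a=26, b=-7, c=15}

Derivation:
Apply events with t <= 35 (5 events):
  after event 1 (t=6: INC a by 9): {a=9}
  after event 2 (t=7: DEC b by 7): {a=9, b=-7}
  after event 3 (t=16: INC c by 15): {a=9, b=-7, c=15}
  after event 4 (t=26: INC a by 10): {a=19, b=-7, c=15}
  after event 5 (t=34: INC a by 7): {a=26, b=-7, c=15}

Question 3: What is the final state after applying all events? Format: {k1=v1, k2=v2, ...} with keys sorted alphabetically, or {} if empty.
Answer: {a=2, b=-7, c=15}

Derivation:
  after event 1 (t=6: INC a by 9): {a=9}
  after event 2 (t=7: DEC b by 7): {a=9, b=-7}
  after event 3 (t=16: INC c by 15): {a=9, b=-7, c=15}
  after event 4 (t=26: INC a by 10): {a=19, b=-7, c=15}
  after event 5 (t=34: INC a by 7): {a=26, b=-7, c=15}
  after event 6 (t=40: SET a = -3): {a=-3, b=-7, c=15}
  after event 7 (t=45: INC a by 5): {a=2, b=-7, c=15}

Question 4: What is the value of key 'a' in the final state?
Track key 'a' through all 7 events:
  event 1 (t=6: INC a by 9): a (absent) -> 9
  event 2 (t=7: DEC b by 7): a unchanged
  event 3 (t=16: INC c by 15): a unchanged
  event 4 (t=26: INC a by 10): a 9 -> 19
  event 5 (t=34: INC a by 7): a 19 -> 26
  event 6 (t=40: SET a = -3): a 26 -> -3
  event 7 (t=45: INC a by 5): a -3 -> 2
Final: a = 2

Answer: 2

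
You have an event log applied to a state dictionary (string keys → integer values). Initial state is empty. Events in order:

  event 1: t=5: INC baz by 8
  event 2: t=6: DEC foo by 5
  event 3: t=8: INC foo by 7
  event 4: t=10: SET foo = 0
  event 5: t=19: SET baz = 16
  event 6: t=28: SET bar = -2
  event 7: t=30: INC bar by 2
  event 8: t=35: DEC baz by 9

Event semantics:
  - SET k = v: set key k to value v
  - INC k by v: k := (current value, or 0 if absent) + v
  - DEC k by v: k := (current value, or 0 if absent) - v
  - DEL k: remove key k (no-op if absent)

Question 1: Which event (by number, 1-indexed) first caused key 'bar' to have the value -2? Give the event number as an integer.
Answer: 6

Derivation:
Looking for first event where bar becomes -2:
  event 6: bar (absent) -> -2  <-- first match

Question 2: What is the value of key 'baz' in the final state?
Track key 'baz' through all 8 events:
  event 1 (t=5: INC baz by 8): baz (absent) -> 8
  event 2 (t=6: DEC foo by 5): baz unchanged
  event 3 (t=8: INC foo by 7): baz unchanged
  event 4 (t=10: SET foo = 0): baz unchanged
  event 5 (t=19: SET baz = 16): baz 8 -> 16
  event 6 (t=28: SET bar = -2): baz unchanged
  event 7 (t=30: INC bar by 2): baz unchanged
  event 8 (t=35: DEC baz by 9): baz 16 -> 7
Final: baz = 7

Answer: 7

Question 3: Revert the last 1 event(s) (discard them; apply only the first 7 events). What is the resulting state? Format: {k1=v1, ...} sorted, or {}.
Keep first 7 events (discard last 1):
  after event 1 (t=5: INC baz by 8): {baz=8}
  after event 2 (t=6: DEC foo by 5): {baz=8, foo=-5}
  after event 3 (t=8: INC foo by 7): {baz=8, foo=2}
  after event 4 (t=10: SET foo = 0): {baz=8, foo=0}
  after event 5 (t=19: SET baz = 16): {baz=16, foo=0}
  after event 6 (t=28: SET bar = -2): {bar=-2, baz=16, foo=0}
  after event 7 (t=30: INC bar by 2): {bar=0, baz=16, foo=0}

Answer: {bar=0, baz=16, foo=0}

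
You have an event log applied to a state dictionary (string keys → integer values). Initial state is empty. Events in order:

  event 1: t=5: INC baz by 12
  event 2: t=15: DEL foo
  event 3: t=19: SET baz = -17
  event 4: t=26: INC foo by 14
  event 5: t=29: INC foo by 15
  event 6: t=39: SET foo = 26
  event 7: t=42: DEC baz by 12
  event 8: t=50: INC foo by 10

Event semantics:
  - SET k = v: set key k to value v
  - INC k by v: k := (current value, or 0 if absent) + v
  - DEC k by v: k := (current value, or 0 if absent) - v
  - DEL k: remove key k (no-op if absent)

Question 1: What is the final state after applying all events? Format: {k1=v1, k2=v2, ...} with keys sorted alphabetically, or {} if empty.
  after event 1 (t=5: INC baz by 12): {baz=12}
  after event 2 (t=15: DEL foo): {baz=12}
  after event 3 (t=19: SET baz = -17): {baz=-17}
  after event 4 (t=26: INC foo by 14): {baz=-17, foo=14}
  after event 5 (t=29: INC foo by 15): {baz=-17, foo=29}
  after event 6 (t=39: SET foo = 26): {baz=-17, foo=26}
  after event 7 (t=42: DEC baz by 12): {baz=-29, foo=26}
  after event 8 (t=50: INC foo by 10): {baz=-29, foo=36}

Answer: {baz=-29, foo=36}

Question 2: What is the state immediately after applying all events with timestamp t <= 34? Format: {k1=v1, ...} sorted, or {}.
Answer: {baz=-17, foo=29}

Derivation:
Apply events with t <= 34 (5 events):
  after event 1 (t=5: INC baz by 12): {baz=12}
  after event 2 (t=15: DEL foo): {baz=12}
  after event 3 (t=19: SET baz = -17): {baz=-17}
  after event 4 (t=26: INC foo by 14): {baz=-17, foo=14}
  after event 5 (t=29: INC foo by 15): {baz=-17, foo=29}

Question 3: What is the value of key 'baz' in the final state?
Answer: -29

Derivation:
Track key 'baz' through all 8 events:
  event 1 (t=5: INC baz by 12): baz (absent) -> 12
  event 2 (t=15: DEL foo): baz unchanged
  event 3 (t=19: SET baz = -17): baz 12 -> -17
  event 4 (t=26: INC foo by 14): baz unchanged
  event 5 (t=29: INC foo by 15): baz unchanged
  event 6 (t=39: SET foo = 26): baz unchanged
  event 7 (t=42: DEC baz by 12): baz -17 -> -29
  event 8 (t=50: INC foo by 10): baz unchanged
Final: baz = -29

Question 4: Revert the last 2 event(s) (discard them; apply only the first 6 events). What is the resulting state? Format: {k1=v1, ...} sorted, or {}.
Answer: {baz=-17, foo=26}

Derivation:
Keep first 6 events (discard last 2):
  after event 1 (t=5: INC baz by 12): {baz=12}
  after event 2 (t=15: DEL foo): {baz=12}
  after event 3 (t=19: SET baz = -17): {baz=-17}
  after event 4 (t=26: INC foo by 14): {baz=-17, foo=14}
  after event 5 (t=29: INC foo by 15): {baz=-17, foo=29}
  after event 6 (t=39: SET foo = 26): {baz=-17, foo=26}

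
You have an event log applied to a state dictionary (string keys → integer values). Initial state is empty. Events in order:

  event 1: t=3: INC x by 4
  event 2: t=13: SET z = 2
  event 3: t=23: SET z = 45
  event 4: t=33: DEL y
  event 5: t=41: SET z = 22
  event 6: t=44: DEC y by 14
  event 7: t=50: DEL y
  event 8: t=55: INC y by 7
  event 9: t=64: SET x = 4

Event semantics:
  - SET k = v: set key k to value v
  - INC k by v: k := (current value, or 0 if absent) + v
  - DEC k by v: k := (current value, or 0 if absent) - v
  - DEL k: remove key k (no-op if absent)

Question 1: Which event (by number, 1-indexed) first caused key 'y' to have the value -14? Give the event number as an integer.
Answer: 6

Derivation:
Looking for first event where y becomes -14:
  event 6: y (absent) -> -14  <-- first match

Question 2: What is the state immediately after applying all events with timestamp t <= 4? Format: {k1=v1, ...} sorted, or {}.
Apply events with t <= 4 (1 events):
  after event 1 (t=3: INC x by 4): {x=4}

Answer: {x=4}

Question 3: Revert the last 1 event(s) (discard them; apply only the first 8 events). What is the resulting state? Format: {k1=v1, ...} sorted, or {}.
Keep first 8 events (discard last 1):
  after event 1 (t=3: INC x by 4): {x=4}
  after event 2 (t=13: SET z = 2): {x=4, z=2}
  after event 3 (t=23: SET z = 45): {x=4, z=45}
  after event 4 (t=33: DEL y): {x=4, z=45}
  after event 5 (t=41: SET z = 22): {x=4, z=22}
  after event 6 (t=44: DEC y by 14): {x=4, y=-14, z=22}
  after event 7 (t=50: DEL y): {x=4, z=22}
  after event 8 (t=55: INC y by 7): {x=4, y=7, z=22}

Answer: {x=4, y=7, z=22}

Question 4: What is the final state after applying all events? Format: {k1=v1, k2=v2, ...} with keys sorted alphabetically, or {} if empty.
  after event 1 (t=3: INC x by 4): {x=4}
  after event 2 (t=13: SET z = 2): {x=4, z=2}
  after event 3 (t=23: SET z = 45): {x=4, z=45}
  after event 4 (t=33: DEL y): {x=4, z=45}
  after event 5 (t=41: SET z = 22): {x=4, z=22}
  after event 6 (t=44: DEC y by 14): {x=4, y=-14, z=22}
  after event 7 (t=50: DEL y): {x=4, z=22}
  after event 8 (t=55: INC y by 7): {x=4, y=7, z=22}
  after event 9 (t=64: SET x = 4): {x=4, y=7, z=22}

Answer: {x=4, y=7, z=22}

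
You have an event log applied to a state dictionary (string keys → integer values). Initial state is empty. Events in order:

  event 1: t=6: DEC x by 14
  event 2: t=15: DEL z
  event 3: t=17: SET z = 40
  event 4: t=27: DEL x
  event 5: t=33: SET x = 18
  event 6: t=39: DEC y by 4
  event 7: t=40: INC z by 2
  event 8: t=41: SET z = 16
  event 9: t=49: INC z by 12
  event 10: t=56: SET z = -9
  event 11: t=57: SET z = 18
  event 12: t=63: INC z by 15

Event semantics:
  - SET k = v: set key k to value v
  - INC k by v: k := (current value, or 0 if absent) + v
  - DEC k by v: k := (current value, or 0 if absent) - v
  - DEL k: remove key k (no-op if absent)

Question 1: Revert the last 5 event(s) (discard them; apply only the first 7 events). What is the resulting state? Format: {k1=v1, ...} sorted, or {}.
Answer: {x=18, y=-4, z=42}

Derivation:
Keep first 7 events (discard last 5):
  after event 1 (t=6: DEC x by 14): {x=-14}
  after event 2 (t=15: DEL z): {x=-14}
  after event 3 (t=17: SET z = 40): {x=-14, z=40}
  after event 4 (t=27: DEL x): {z=40}
  after event 5 (t=33: SET x = 18): {x=18, z=40}
  after event 6 (t=39: DEC y by 4): {x=18, y=-4, z=40}
  after event 7 (t=40: INC z by 2): {x=18, y=-4, z=42}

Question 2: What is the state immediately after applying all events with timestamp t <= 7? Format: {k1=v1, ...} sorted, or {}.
Answer: {x=-14}

Derivation:
Apply events with t <= 7 (1 events):
  after event 1 (t=6: DEC x by 14): {x=-14}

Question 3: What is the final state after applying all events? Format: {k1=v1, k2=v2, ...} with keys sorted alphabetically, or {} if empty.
Answer: {x=18, y=-4, z=33}

Derivation:
  after event 1 (t=6: DEC x by 14): {x=-14}
  after event 2 (t=15: DEL z): {x=-14}
  after event 3 (t=17: SET z = 40): {x=-14, z=40}
  after event 4 (t=27: DEL x): {z=40}
  after event 5 (t=33: SET x = 18): {x=18, z=40}
  after event 6 (t=39: DEC y by 4): {x=18, y=-4, z=40}
  after event 7 (t=40: INC z by 2): {x=18, y=-4, z=42}
  after event 8 (t=41: SET z = 16): {x=18, y=-4, z=16}
  after event 9 (t=49: INC z by 12): {x=18, y=-4, z=28}
  after event 10 (t=56: SET z = -9): {x=18, y=-4, z=-9}
  after event 11 (t=57: SET z = 18): {x=18, y=-4, z=18}
  after event 12 (t=63: INC z by 15): {x=18, y=-4, z=33}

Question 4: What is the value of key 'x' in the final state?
Track key 'x' through all 12 events:
  event 1 (t=6: DEC x by 14): x (absent) -> -14
  event 2 (t=15: DEL z): x unchanged
  event 3 (t=17: SET z = 40): x unchanged
  event 4 (t=27: DEL x): x -14 -> (absent)
  event 5 (t=33: SET x = 18): x (absent) -> 18
  event 6 (t=39: DEC y by 4): x unchanged
  event 7 (t=40: INC z by 2): x unchanged
  event 8 (t=41: SET z = 16): x unchanged
  event 9 (t=49: INC z by 12): x unchanged
  event 10 (t=56: SET z = -9): x unchanged
  event 11 (t=57: SET z = 18): x unchanged
  event 12 (t=63: INC z by 15): x unchanged
Final: x = 18

Answer: 18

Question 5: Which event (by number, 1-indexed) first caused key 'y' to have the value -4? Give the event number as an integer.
Answer: 6

Derivation:
Looking for first event where y becomes -4:
  event 6: y (absent) -> -4  <-- first match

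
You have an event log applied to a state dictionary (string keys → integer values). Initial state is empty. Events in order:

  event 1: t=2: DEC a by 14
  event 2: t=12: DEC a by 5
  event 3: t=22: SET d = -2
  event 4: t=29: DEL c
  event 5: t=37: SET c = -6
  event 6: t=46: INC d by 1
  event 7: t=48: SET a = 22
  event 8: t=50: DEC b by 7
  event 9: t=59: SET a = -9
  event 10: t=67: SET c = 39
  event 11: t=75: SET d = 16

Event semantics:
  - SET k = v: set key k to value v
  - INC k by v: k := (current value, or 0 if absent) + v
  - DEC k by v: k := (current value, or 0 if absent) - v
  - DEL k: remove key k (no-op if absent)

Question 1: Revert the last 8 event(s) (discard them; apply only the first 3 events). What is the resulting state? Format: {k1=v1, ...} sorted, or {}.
Keep first 3 events (discard last 8):
  after event 1 (t=2: DEC a by 14): {a=-14}
  after event 2 (t=12: DEC a by 5): {a=-19}
  after event 3 (t=22: SET d = -2): {a=-19, d=-2}

Answer: {a=-19, d=-2}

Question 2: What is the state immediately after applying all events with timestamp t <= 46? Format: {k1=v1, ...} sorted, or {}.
Apply events with t <= 46 (6 events):
  after event 1 (t=2: DEC a by 14): {a=-14}
  after event 2 (t=12: DEC a by 5): {a=-19}
  after event 3 (t=22: SET d = -2): {a=-19, d=-2}
  after event 4 (t=29: DEL c): {a=-19, d=-2}
  after event 5 (t=37: SET c = -6): {a=-19, c=-6, d=-2}
  after event 6 (t=46: INC d by 1): {a=-19, c=-6, d=-1}

Answer: {a=-19, c=-6, d=-1}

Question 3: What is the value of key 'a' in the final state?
Track key 'a' through all 11 events:
  event 1 (t=2: DEC a by 14): a (absent) -> -14
  event 2 (t=12: DEC a by 5): a -14 -> -19
  event 3 (t=22: SET d = -2): a unchanged
  event 4 (t=29: DEL c): a unchanged
  event 5 (t=37: SET c = -6): a unchanged
  event 6 (t=46: INC d by 1): a unchanged
  event 7 (t=48: SET a = 22): a -19 -> 22
  event 8 (t=50: DEC b by 7): a unchanged
  event 9 (t=59: SET a = -9): a 22 -> -9
  event 10 (t=67: SET c = 39): a unchanged
  event 11 (t=75: SET d = 16): a unchanged
Final: a = -9

Answer: -9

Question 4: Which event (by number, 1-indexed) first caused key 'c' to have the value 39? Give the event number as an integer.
Answer: 10

Derivation:
Looking for first event where c becomes 39:
  event 5: c = -6
  event 6: c = -6
  event 7: c = -6
  event 8: c = -6
  event 9: c = -6
  event 10: c -6 -> 39  <-- first match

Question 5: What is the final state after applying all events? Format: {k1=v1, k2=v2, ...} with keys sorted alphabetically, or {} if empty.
Answer: {a=-9, b=-7, c=39, d=16}

Derivation:
  after event 1 (t=2: DEC a by 14): {a=-14}
  after event 2 (t=12: DEC a by 5): {a=-19}
  after event 3 (t=22: SET d = -2): {a=-19, d=-2}
  after event 4 (t=29: DEL c): {a=-19, d=-2}
  after event 5 (t=37: SET c = -6): {a=-19, c=-6, d=-2}
  after event 6 (t=46: INC d by 1): {a=-19, c=-6, d=-1}
  after event 7 (t=48: SET a = 22): {a=22, c=-6, d=-1}
  after event 8 (t=50: DEC b by 7): {a=22, b=-7, c=-6, d=-1}
  after event 9 (t=59: SET a = -9): {a=-9, b=-7, c=-6, d=-1}
  after event 10 (t=67: SET c = 39): {a=-9, b=-7, c=39, d=-1}
  after event 11 (t=75: SET d = 16): {a=-9, b=-7, c=39, d=16}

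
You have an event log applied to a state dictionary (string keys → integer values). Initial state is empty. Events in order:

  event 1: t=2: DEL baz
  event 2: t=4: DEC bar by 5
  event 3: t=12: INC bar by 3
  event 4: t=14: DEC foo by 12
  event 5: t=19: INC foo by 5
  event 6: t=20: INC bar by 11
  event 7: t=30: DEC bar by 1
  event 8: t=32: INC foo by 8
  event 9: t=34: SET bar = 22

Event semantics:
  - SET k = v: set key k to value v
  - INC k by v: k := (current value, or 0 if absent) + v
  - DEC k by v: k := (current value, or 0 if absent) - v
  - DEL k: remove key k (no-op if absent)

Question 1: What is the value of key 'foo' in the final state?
Answer: 1

Derivation:
Track key 'foo' through all 9 events:
  event 1 (t=2: DEL baz): foo unchanged
  event 2 (t=4: DEC bar by 5): foo unchanged
  event 3 (t=12: INC bar by 3): foo unchanged
  event 4 (t=14: DEC foo by 12): foo (absent) -> -12
  event 5 (t=19: INC foo by 5): foo -12 -> -7
  event 6 (t=20: INC bar by 11): foo unchanged
  event 7 (t=30: DEC bar by 1): foo unchanged
  event 8 (t=32: INC foo by 8): foo -7 -> 1
  event 9 (t=34: SET bar = 22): foo unchanged
Final: foo = 1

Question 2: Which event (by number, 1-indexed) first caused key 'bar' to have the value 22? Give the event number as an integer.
Answer: 9

Derivation:
Looking for first event where bar becomes 22:
  event 2: bar = -5
  event 3: bar = -2
  event 4: bar = -2
  event 5: bar = -2
  event 6: bar = 9
  event 7: bar = 8
  event 8: bar = 8
  event 9: bar 8 -> 22  <-- first match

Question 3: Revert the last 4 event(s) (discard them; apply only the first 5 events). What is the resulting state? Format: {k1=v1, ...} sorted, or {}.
Keep first 5 events (discard last 4):
  after event 1 (t=2: DEL baz): {}
  after event 2 (t=4: DEC bar by 5): {bar=-5}
  after event 3 (t=12: INC bar by 3): {bar=-2}
  after event 4 (t=14: DEC foo by 12): {bar=-2, foo=-12}
  after event 5 (t=19: INC foo by 5): {bar=-2, foo=-7}

Answer: {bar=-2, foo=-7}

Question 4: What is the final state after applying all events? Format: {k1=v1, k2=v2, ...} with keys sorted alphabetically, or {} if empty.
  after event 1 (t=2: DEL baz): {}
  after event 2 (t=4: DEC bar by 5): {bar=-5}
  after event 3 (t=12: INC bar by 3): {bar=-2}
  after event 4 (t=14: DEC foo by 12): {bar=-2, foo=-12}
  after event 5 (t=19: INC foo by 5): {bar=-2, foo=-7}
  after event 6 (t=20: INC bar by 11): {bar=9, foo=-7}
  after event 7 (t=30: DEC bar by 1): {bar=8, foo=-7}
  after event 8 (t=32: INC foo by 8): {bar=8, foo=1}
  after event 9 (t=34: SET bar = 22): {bar=22, foo=1}

Answer: {bar=22, foo=1}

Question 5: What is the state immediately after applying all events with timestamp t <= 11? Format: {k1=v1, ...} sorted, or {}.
Answer: {bar=-5}

Derivation:
Apply events with t <= 11 (2 events):
  after event 1 (t=2: DEL baz): {}
  after event 2 (t=4: DEC bar by 5): {bar=-5}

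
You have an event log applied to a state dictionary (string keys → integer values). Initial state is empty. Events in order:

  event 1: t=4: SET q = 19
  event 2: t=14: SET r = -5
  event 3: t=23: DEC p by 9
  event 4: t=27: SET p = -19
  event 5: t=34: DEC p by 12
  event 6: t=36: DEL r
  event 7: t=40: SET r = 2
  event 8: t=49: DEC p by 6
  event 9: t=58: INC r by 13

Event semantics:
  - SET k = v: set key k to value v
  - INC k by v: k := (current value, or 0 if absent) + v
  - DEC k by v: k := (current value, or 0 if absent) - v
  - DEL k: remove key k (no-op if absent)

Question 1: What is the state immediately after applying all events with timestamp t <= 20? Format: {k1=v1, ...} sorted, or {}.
Apply events with t <= 20 (2 events):
  after event 1 (t=4: SET q = 19): {q=19}
  after event 2 (t=14: SET r = -5): {q=19, r=-5}

Answer: {q=19, r=-5}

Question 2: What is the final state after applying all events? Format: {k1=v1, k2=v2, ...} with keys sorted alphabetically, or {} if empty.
Answer: {p=-37, q=19, r=15}

Derivation:
  after event 1 (t=4: SET q = 19): {q=19}
  after event 2 (t=14: SET r = -5): {q=19, r=-5}
  after event 3 (t=23: DEC p by 9): {p=-9, q=19, r=-5}
  after event 4 (t=27: SET p = -19): {p=-19, q=19, r=-5}
  after event 5 (t=34: DEC p by 12): {p=-31, q=19, r=-5}
  after event 6 (t=36: DEL r): {p=-31, q=19}
  after event 7 (t=40: SET r = 2): {p=-31, q=19, r=2}
  after event 8 (t=49: DEC p by 6): {p=-37, q=19, r=2}
  after event 9 (t=58: INC r by 13): {p=-37, q=19, r=15}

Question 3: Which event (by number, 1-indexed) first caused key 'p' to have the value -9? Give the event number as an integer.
Answer: 3

Derivation:
Looking for first event where p becomes -9:
  event 3: p (absent) -> -9  <-- first match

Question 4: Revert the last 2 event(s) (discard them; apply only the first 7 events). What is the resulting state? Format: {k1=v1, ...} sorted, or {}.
Answer: {p=-31, q=19, r=2}

Derivation:
Keep first 7 events (discard last 2):
  after event 1 (t=4: SET q = 19): {q=19}
  after event 2 (t=14: SET r = -5): {q=19, r=-5}
  after event 3 (t=23: DEC p by 9): {p=-9, q=19, r=-5}
  after event 4 (t=27: SET p = -19): {p=-19, q=19, r=-5}
  after event 5 (t=34: DEC p by 12): {p=-31, q=19, r=-5}
  after event 6 (t=36: DEL r): {p=-31, q=19}
  after event 7 (t=40: SET r = 2): {p=-31, q=19, r=2}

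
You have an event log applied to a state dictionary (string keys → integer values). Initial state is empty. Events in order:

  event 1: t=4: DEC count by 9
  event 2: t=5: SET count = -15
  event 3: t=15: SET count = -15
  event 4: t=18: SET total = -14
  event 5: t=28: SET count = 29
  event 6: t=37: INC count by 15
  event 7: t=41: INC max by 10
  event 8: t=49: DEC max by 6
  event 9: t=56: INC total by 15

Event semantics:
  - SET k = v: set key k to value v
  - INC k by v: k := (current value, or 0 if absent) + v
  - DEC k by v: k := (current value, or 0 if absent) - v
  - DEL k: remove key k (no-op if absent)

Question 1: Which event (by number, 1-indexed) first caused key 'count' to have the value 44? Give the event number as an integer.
Looking for first event where count becomes 44:
  event 1: count = -9
  event 2: count = -15
  event 3: count = -15
  event 4: count = -15
  event 5: count = 29
  event 6: count 29 -> 44  <-- first match

Answer: 6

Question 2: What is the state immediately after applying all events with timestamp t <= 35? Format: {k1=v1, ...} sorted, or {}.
Answer: {count=29, total=-14}

Derivation:
Apply events with t <= 35 (5 events):
  after event 1 (t=4: DEC count by 9): {count=-9}
  after event 2 (t=5: SET count = -15): {count=-15}
  after event 3 (t=15: SET count = -15): {count=-15}
  after event 4 (t=18: SET total = -14): {count=-15, total=-14}
  after event 5 (t=28: SET count = 29): {count=29, total=-14}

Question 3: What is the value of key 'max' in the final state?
Track key 'max' through all 9 events:
  event 1 (t=4: DEC count by 9): max unchanged
  event 2 (t=5: SET count = -15): max unchanged
  event 3 (t=15: SET count = -15): max unchanged
  event 4 (t=18: SET total = -14): max unchanged
  event 5 (t=28: SET count = 29): max unchanged
  event 6 (t=37: INC count by 15): max unchanged
  event 7 (t=41: INC max by 10): max (absent) -> 10
  event 8 (t=49: DEC max by 6): max 10 -> 4
  event 9 (t=56: INC total by 15): max unchanged
Final: max = 4

Answer: 4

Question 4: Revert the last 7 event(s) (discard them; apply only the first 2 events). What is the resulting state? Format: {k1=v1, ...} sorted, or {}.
Answer: {count=-15}

Derivation:
Keep first 2 events (discard last 7):
  after event 1 (t=4: DEC count by 9): {count=-9}
  after event 2 (t=5: SET count = -15): {count=-15}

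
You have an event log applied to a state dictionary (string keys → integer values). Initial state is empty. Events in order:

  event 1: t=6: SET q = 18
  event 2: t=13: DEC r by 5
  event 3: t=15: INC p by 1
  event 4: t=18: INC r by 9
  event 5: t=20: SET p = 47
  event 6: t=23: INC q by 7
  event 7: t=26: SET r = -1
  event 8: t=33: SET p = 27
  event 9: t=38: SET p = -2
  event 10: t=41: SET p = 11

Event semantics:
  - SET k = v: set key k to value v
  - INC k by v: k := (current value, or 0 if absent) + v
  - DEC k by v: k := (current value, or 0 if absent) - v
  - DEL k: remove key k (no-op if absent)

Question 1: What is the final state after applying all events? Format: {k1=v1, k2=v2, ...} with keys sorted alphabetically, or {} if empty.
Answer: {p=11, q=25, r=-1}

Derivation:
  after event 1 (t=6: SET q = 18): {q=18}
  after event 2 (t=13: DEC r by 5): {q=18, r=-5}
  after event 3 (t=15: INC p by 1): {p=1, q=18, r=-5}
  after event 4 (t=18: INC r by 9): {p=1, q=18, r=4}
  after event 5 (t=20: SET p = 47): {p=47, q=18, r=4}
  after event 6 (t=23: INC q by 7): {p=47, q=25, r=4}
  after event 7 (t=26: SET r = -1): {p=47, q=25, r=-1}
  after event 8 (t=33: SET p = 27): {p=27, q=25, r=-1}
  after event 9 (t=38: SET p = -2): {p=-2, q=25, r=-1}
  after event 10 (t=41: SET p = 11): {p=11, q=25, r=-1}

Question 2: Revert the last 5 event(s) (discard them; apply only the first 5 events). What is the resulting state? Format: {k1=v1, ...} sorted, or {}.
Answer: {p=47, q=18, r=4}

Derivation:
Keep first 5 events (discard last 5):
  after event 1 (t=6: SET q = 18): {q=18}
  after event 2 (t=13: DEC r by 5): {q=18, r=-5}
  after event 3 (t=15: INC p by 1): {p=1, q=18, r=-5}
  after event 4 (t=18: INC r by 9): {p=1, q=18, r=4}
  after event 5 (t=20: SET p = 47): {p=47, q=18, r=4}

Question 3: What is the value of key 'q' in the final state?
Track key 'q' through all 10 events:
  event 1 (t=6: SET q = 18): q (absent) -> 18
  event 2 (t=13: DEC r by 5): q unchanged
  event 3 (t=15: INC p by 1): q unchanged
  event 4 (t=18: INC r by 9): q unchanged
  event 5 (t=20: SET p = 47): q unchanged
  event 6 (t=23: INC q by 7): q 18 -> 25
  event 7 (t=26: SET r = -1): q unchanged
  event 8 (t=33: SET p = 27): q unchanged
  event 9 (t=38: SET p = -2): q unchanged
  event 10 (t=41: SET p = 11): q unchanged
Final: q = 25

Answer: 25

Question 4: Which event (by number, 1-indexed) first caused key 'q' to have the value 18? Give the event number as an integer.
Answer: 1

Derivation:
Looking for first event where q becomes 18:
  event 1: q (absent) -> 18  <-- first match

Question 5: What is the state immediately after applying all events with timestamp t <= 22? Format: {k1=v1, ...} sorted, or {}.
Answer: {p=47, q=18, r=4}

Derivation:
Apply events with t <= 22 (5 events):
  after event 1 (t=6: SET q = 18): {q=18}
  after event 2 (t=13: DEC r by 5): {q=18, r=-5}
  after event 3 (t=15: INC p by 1): {p=1, q=18, r=-5}
  after event 4 (t=18: INC r by 9): {p=1, q=18, r=4}
  after event 5 (t=20: SET p = 47): {p=47, q=18, r=4}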